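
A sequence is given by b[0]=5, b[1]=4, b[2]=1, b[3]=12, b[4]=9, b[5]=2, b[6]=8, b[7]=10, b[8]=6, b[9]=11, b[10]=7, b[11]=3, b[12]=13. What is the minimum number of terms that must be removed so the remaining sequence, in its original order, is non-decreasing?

7

Fewest deletions = n − (longest non-decreasing subsequence).
i:      0  1  2  3  4  5  6  7  8  9 10 11 12
b[i]:   5  4  1 12  9  2  8 10  6 11  7  3 13
dp:     1  1  1  2  2  2  3  4  3  5  4  3  6
max dp = 6, so deletions = 13 − 6 = 7.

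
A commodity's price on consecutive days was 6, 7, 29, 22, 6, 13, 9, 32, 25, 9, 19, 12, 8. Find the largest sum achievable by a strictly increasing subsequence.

74

Let S[i] be the best sum of a strictly increasing subsequence ending at i:
i:      1  2  3  4  5  6  7  8  9 10 11 12 13
a[i]:   6  7 29 22  6 13  9 32 25  9 19 12  8
S:      6 13 42 35  6 26 22 74 60 22 45 34 21
Maximum is 74 (e.g. 6 + 7 + 29 + 32).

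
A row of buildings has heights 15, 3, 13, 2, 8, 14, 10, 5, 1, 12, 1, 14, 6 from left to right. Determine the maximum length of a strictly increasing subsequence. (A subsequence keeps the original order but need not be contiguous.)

5

Let dp[i] be the length of the longest such subsequence ending at index i:
i:      1  2  3  4  5  6  7  8  9 10 11 12 13
a[i]:  15  3 13  2  8 14 10  5  1 12  1 14  6
dp:     1  1  2  1  2  3  3  2  1  4  1  5  3
Maximum dp value is 5.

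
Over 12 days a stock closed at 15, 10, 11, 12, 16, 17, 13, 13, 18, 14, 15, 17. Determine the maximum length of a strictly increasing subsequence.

Track the smallest tail for each achievable length (strict):
15 → extends → [15]
10 → replaces 15 → [10]
11 → extends → [10, 11]
12 → extends → [10, 11, 12]
16 → extends → [10, 11, 12, 16]
17 → extends → [10, 11, 12, 16, 17]
13 → replaces 16 → [10, 11, 12, 13, 17]
13 → already a tail → [10, 11, 12, 13, 17]
18 → extends → [10, 11, 12, 13, 17, 18]
14 → replaces 17 → [10, 11, 12, 13, 14, 18]
15 → replaces 18 → [10, 11, 12, 13, 14, 15]
17 → extends → [10, 11, 12, 13, 14, 15, 17]
Seven tails, so the longest strictly increasing subsequence has length 7 (e.g. 10, 11, 12, 13, 14, 15, 17).

7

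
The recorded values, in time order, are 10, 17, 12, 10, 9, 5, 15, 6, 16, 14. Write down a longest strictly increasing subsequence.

Patience tails give the LIS length; then backtrack through the dp parents:
10 → extends → [10]
17 → extends → [10, 17]
12 → replaces 17 → [10, 12]
10 → already a tail → [10, 12]
9 → replaces 10 → [9, 12]
5 → replaces 9 → [5, 12]
15 → extends → [5, 12, 15]
6 → replaces 12 → [5, 6, 15]
16 → extends → [5, 6, 15, 16]
14 → replaces 15 → [5, 6, 14, 16]
Length 4; one witness is 10, 12, 15, 16.

10, 12, 15, 16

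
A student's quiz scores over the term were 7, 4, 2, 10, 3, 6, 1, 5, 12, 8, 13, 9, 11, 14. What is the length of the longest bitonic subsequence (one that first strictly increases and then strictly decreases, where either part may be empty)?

7

inc[i] = longest strictly increasing subsequence ending at i; dec[i] = longest strictly decreasing subsequence starting at i:
i:      1  2  3  4  5  6  7  8  9 10 11 12 13 14
a[i]:   7  4  2 10  3  6  1  5 12  8 13  9 11 14
inc:    1  1  1  2  2  3  1  3  4  4  5  5  6  7
dec:    4  3  2  3  2  2  1  1  2  1  2  1  1  1
Best peak at i=14 (value 14): inc=7, dec=1, length 7+1−1 = 7.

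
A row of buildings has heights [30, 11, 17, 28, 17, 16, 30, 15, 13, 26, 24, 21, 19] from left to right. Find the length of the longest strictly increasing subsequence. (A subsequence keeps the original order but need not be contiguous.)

4

Let dp[i] be the length of the longest such subsequence ending at index i:
i:      1  2  3  4  5  6  7  8  9 10 11 12 13
a[i]:  30 11 17 28 17 16 30 15 13 26 24 21 19
dp:     1  1  2  3  2  2  4  2  2  3  3  3  3
Maximum dp value is 4.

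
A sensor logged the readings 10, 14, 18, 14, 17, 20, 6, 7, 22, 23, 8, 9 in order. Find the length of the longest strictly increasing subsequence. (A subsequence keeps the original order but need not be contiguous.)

6

Let dp[i] be the length of the longest such subsequence ending at index i:
i:      1  2  3  4  5  6  7  8  9 10 11 12
a[i]:  10 14 18 14 17 20  6  7 22 23  8  9
dp:     1  2  3  2  3  4  1  2  5  6  3  4
Maximum dp value is 6.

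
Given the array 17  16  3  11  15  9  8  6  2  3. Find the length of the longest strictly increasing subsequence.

3

Let dp[i] be the length of the longest such subsequence ending at index i:
i:      1  2  3  4  5  6  7  8  9 10
a[i]:  17 16  3 11 15  9  8  6  2  3
dp:     1  1  1  2  3  2  2  2  1  2
Maximum dp value is 3.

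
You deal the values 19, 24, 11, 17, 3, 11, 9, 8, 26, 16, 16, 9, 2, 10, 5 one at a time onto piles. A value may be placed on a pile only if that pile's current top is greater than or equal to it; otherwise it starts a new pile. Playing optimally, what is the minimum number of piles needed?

Place each on the leftmost legal pile:
19 → new pile 1 (tops now [19])
24 → new pile 2 (tops now [19, 24])
11 → pile 1 (tops now [11, 24])
17 → pile 2 (tops now [11, 17])
3 → pile 1 (tops now [3, 17])
11 → pile 2 (tops now [3, 11])
9 → pile 2 (tops now [3, 9])
8 → pile 2 (tops now [3, 8])
26 → new pile 3 (tops now [3, 8, 26])
16 → pile 3 (tops now [3, 8, 16])
16 → pile 3 (tops now [3, 8, 16])
9 → pile 3 (tops now [3, 8, 9])
2 → pile 1 (tops now [2, 8, 9])
10 → new pile 4 (tops now [2, 8, 9, 10])
5 → pile 2 (tops now [2, 5, 9, 10])
Four piles.

4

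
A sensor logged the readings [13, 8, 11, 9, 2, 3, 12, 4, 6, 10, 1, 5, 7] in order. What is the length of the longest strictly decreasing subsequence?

5

Negate each value so 'decreasing' becomes 'increasing', then run patience tails on the negated sequence:
-13 → extends → [-13]
-8 → extends → [-13, -8]
-11 → replaces -8 → [-13, -11]
-9 → extends → [-13, -11, -9]
-2 → extends → [-13, -11, -9, -2]
-3 → replaces -2 → [-13, -11, -9, -3]
-12 → replaces -11 → [-13, -12, -9, -3]
-4 → replaces -3 → [-13, -12, -9, -4]
-6 → replaces -4 → [-13, -12, -9, -6]
-10 → replaces -9 → [-13, -12, -10, -6]
-1 → extends → [-13, -12, -10, -6, -1]
-5 → replaces -1 → [-13, -12, -10, -6, -5]
-7 → replaces -6 → [-13, -12, -10, -7, -5]
Five tails, so the longest strictly decreasing subsequence of the original has length 5.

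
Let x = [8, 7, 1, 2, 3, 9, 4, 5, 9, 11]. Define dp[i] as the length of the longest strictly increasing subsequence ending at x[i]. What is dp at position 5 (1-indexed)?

3

dp[i] = 1 + max{dp[j] : j<i, x[j]<x[i]} (or 1 if no such j):
i:      1  2  3  4  5  6  7  8  9 10
x[i]:   8  7  1  2  3  9  4  5  9 11
dp:     1  1  1  2  3  4  4  5  6  7
At index 5 the value is 3.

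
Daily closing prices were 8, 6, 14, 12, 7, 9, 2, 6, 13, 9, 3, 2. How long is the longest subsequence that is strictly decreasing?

Let dp[i] be the longest strictly decreasing subsequence ending at i:
i:      1  2  3  4  5  6  7  8  9 10 11 12
a[i]:   8  6 14 12  7  9  2  6 13  9  3  2
dp:     1  2  1  2  3  3  4  4  2  3  5  6
Maximum is 6.

6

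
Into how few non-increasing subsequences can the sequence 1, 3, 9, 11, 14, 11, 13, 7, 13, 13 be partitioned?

5

Place each on the leftmost legal pile:
1 → new pile 1 (tops now [1])
3 → new pile 2 (tops now [1, 3])
9 → new pile 3 (tops now [1, 3, 9])
11 → new pile 4 (tops now [1, 3, 9, 11])
14 → new pile 5 (tops now [1, 3, 9, 11, 14])
11 → pile 4 (tops now [1, 3, 9, 11, 14])
13 → pile 5 (tops now [1, 3, 9, 11, 13])
7 → pile 3 (tops now [1, 3, 7, 11, 13])
13 → pile 5 (tops now [1, 3, 7, 11, 13])
13 → pile 5 (tops now [1, 3, 7, 11, 13])
Five piles.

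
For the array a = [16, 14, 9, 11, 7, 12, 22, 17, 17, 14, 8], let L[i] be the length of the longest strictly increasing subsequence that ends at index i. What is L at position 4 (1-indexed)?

dp[i] = 1 + max{dp[j] : j<i, a[j]<a[i]} (or 1 if no such j):
i:      1  2  3  4  5  6  7  8  9 10 11
a[i]:  16 14  9 11  7 12 22 17 17 14  8
dp:     1  1  1  2  1  3  4  4  4  4  2
At index 4 the value is 2.

2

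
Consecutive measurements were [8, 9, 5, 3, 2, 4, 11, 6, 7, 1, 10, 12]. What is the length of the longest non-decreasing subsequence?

6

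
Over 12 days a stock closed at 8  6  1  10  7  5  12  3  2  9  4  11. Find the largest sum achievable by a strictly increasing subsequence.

Let S[i] be the best sum of a strictly increasing subsequence ending at i:
i:      1  2  3  4  5  6  7  8  9 10 11 12
a[i]:   8  6  1 10  7  5 12  3  2  9  4 11
S:      8  6  1 18 13  6 30  4  3 22  8 33
Maximum is 33 (e.g. 6 + 7 + 9 + 11).

33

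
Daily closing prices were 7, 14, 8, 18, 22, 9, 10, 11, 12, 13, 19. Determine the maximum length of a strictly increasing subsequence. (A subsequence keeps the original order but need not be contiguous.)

Track the smallest tail for each achievable length (strict):
7 → extends → [7]
14 → extends → [7, 14]
8 → replaces 14 → [7, 8]
18 → extends → [7, 8, 18]
22 → extends → [7, 8, 18, 22]
9 → replaces 18 → [7, 8, 9, 22]
10 → replaces 22 → [7, 8, 9, 10]
11 → extends → [7, 8, 9, 10, 11]
12 → extends → [7, 8, 9, 10, 11, 12]
13 → extends → [7, 8, 9, 10, 11, 12, 13]
19 → extends → [7, 8, 9, 10, 11, 12, 13, 19]
Eight tails, so the longest strictly increasing subsequence has length 8 (e.g. 7, 8, 9, 10, 11, 12, 13, 19).

8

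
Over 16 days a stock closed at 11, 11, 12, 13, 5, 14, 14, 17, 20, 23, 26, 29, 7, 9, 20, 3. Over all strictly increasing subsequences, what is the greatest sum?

Let S[i] be the best sum of a strictly increasing subsequence ending at i:
i:       1   2   3   4   5   6   7   8   9  10  11  12  13  14  15  16
a[i]:   11  11  12  13   5  14  14  17  20  23  26  29   7   9  20   3
S:      11  11  23  36   5  50  50  67  87 110 136 165  12  21  87   3
Maximum is 165 (e.g. 11 + 12 + 13 + 14 + 17 + 20 + 23 + 26 + 29).

165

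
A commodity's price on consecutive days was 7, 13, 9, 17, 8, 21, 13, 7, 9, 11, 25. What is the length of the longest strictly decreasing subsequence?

Negate each value so 'decreasing' becomes 'increasing', then run patience tails on the negated sequence:
-7 → extends → [-7]
-13 → replaces -7 → [-13]
-9 → extends → [-13, -9]
-17 → replaces -13 → [-17, -9]
-8 → extends → [-17, -9, -8]
-21 → replaces -17 → [-21, -9, -8]
-13 → replaces -9 → [-21, -13, -8]
-7 → extends → [-21, -13, -8, -7]
-9 → replaces -8 → [-21, -13, -9, -7]
-11 → replaces -9 → [-21, -13, -11, -7]
-25 → replaces -21 → [-25, -13, -11, -7]
Four tails, so the longest strictly decreasing subsequence of the original has length 4.

4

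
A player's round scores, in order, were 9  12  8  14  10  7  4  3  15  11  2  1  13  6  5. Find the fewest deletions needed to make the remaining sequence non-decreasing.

11

Fewest deletions = n − (longest non-decreasing subsequence).
i:      1  2  3  4  5  6  7  8  9 10 11 12 13 14 15
a[i]:   9 12  8 14 10  7  4  3 15 11  2  1 13  6  5
dp:     1  2  1  3  2  1  1  1  4  3  1  1  4  2  2
max dp = 4, so deletions = 15 − 4 = 11.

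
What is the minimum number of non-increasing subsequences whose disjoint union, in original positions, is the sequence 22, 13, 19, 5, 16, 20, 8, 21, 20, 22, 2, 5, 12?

5

The minimum number of non-increasing subsequences covering a sequence equals the length of its longest strictly increasing subsequence.
LIS length is 5 (e.g. 13, 19, 20, 21, 22), so 5 piles are needed.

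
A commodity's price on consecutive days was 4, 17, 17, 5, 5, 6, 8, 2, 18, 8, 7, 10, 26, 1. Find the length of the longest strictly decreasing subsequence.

Negate each value so 'decreasing' becomes 'increasing', then run patience tails on the negated sequence:
-4 → extends → [-4]
-17 → replaces -4 → [-17]
-17 → already a tail → [-17]
-5 → extends → [-17, -5]
-5 → already a tail → [-17, -5]
-6 → replaces -5 → [-17, -6]
-8 → replaces -6 → [-17, -8]
-2 → extends → [-17, -8, -2]
-18 → replaces -17 → [-18, -8, -2]
-8 → already a tail → [-18, -8, -2]
-7 → replaces -2 → [-18, -8, -7]
-10 → replaces -8 → [-18, -10, -7]
-26 → replaces -18 → [-26, -10, -7]
-1 → extends → [-26, -10, -7, -1]
Four tails, so the longest strictly decreasing subsequence of the original has length 4.

4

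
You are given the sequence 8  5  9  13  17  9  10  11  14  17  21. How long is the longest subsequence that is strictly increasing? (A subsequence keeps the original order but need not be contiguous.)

Track the smallest tail for each achievable length (strict):
8 → extends → [8]
5 → replaces 8 → [5]
9 → extends → [5, 9]
13 → extends → [5, 9, 13]
17 → extends → [5, 9, 13, 17]
9 → already a tail → [5, 9, 13, 17]
10 → replaces 13 → [5, 9, 10, 17]
11 → replaces 17 → [5, 9, 10, 11]
14 → extends → [5, 9, 10, 11, 14]
17 → extends → [5, 9, 10, 11, 14, 17]
21 → extends → [5, 9, 10, 11, 14, 17, 21]
Seven tails, so the longest strictly increasing subsequence has length 7 (e.g. 8, 9, 10, 11, 14, 17, 21).

7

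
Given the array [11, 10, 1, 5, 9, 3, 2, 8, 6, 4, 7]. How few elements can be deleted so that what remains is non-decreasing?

Fewest deletions = n − (longest non-decreasing subsequence).
Patience tails:
11 → extends → [11]
10 → replaces 11 → [10]
1 → replaces 10 → [1]
5 → extends → [1, 5]
9 → extends → [1, 5, 9]
3 → replaces 5 → [1, 3, 9]
2 → replaces 3 → [1, 2, 9]
8 → replaces 9 → [1, 2, 8]
6 → replaces 8 → [1, 2, 6]
4 → replaces 6 → [1, 2, 4]
7 → extends → [1, 2, 4, 7]
Longest non-decreasing subsequence has length 4, so deletions = 11 − 4 = 7.

7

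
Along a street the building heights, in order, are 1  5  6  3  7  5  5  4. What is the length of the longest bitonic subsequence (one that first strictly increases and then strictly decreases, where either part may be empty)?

6

inc[i] = longest strictly increasing subsequence ending at i; dec[i] = longest strictly decreasing subsequence starting at i:
i:     1 2 3 4 5 6 7 8
a[i]:  1 5 6 3 7 5 5 4
inc:   1 2 3 2 4 3 3 3
dec:   1 2 3 1 3 2 2 1
Best peak at i=5 (value 7): inc=4, dec=3, length 4+3−1 = 6.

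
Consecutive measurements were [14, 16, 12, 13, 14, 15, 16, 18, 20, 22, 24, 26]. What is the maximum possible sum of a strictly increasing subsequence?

Let S[i] be the best sum of a strictly increasing subsequence ending at i:
i:       1   2   3   4   5   6   7   8   9  10  11  12
a[i]:   14  16  12  13  14  15  16  18  20  22  24  26
S:      14  30  12  25  39  54  70  88 108 130 154 180
Maximum is 180 (e.g. 12 + 13 + 14 + 15 + 16 + 18 + 20 + 22 + 24 + 26).

180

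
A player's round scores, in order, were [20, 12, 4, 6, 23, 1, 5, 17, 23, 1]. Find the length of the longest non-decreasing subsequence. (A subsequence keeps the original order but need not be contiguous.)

Track the smallest tail for each achievable length (allowing ties):
20 → extends → [20]
12 → replaces 20 → [12]
4 → replaces 12 → [4]
6 → extends → [4, 6]
23 → extends → [4, 6, 23]
1 → replaces 4 → [1, 6, 23]
5 → replaces 6 → [1, 5, 23]
17 → replaces 23 → [1, 5, 17]
23 → extends → [1, 5, 17, 23]
1 → replaces 5 → [1, 1, 17, 23]
Four tails, so the longest non-decreasing subsequence has length 4 (e.g. 4, 6, 23, 23).

4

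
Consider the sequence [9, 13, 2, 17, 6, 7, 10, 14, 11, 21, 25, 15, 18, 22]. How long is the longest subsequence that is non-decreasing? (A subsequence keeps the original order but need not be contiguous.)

Track the smallest tail for each achievable length (allowing ties):
9 → extends → [9]
13 → extends → [9, 13]
2 → replaces 9 → [2, 13]
17 → extends → [2, 13, 17]
6 → replaces 13 → [2, 6, 17]
7 → replaces 17 → [2, 6, 7]
10 → extends → [2, 6, 7, 10]
14 → extends → [2, 6, 7, 10, 14]
11 → replaces 14 → [2, 6, 7, 10, 11]
21 → extends → [2, 6, 7, 10, 11, 21]
25 → extends → [2, 6, 7, 10, 11, 21, 25]
15 → replaces 21 → [2, 6, 7, 10, 11, 15, 25]
18 → replaces 25 → [2, 6, 7, 10, 11, 15, 18]
22 → extends → [2, 6, 7, 10, 11, 15, 18, 22]
Eight tails, so the longest non-decreasing subsequence has length 8 (e.g. 2, 6, 7, 10, 14, 15, 18, 22).

8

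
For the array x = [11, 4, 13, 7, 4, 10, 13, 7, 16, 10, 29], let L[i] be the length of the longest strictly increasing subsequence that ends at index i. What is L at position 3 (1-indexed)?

dp[i] = 1 + max{dp[j] : j<i, x[j]<x[i]} (or 1 if no such j):
i:      1  2  3  4  5  6  7  8  9 10 11
x[i]:  11  4 13  7  4 10 13  7 16 10 29
dp:     1  1  2  2  1  3  4  2  5  3  6
At index 3 the value is 2.

2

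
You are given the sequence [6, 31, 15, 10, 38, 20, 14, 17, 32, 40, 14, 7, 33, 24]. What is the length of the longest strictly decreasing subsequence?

Negate each value so 'decreasing' becomes 'increasing', then run patience tails on the negated sequence:
-6 → extends → [-6]
-31 → replaces -6 → [-31]
-15 → extends → [-31, -15]
-10 → extends → [-31, -15, -10]
-38 → replaces -31 → [-38, -15, -10]
-20 → replaces -15 → [-38, -20, -10]
-14 → replaces -10 → [-38, -20, -14]
-17 → replaces -14 → [-38, -20, -17]
-32 → replaces -20 → [-38, -32, -17]
-40 → replaces -38 → [-40, -32, -17]
-14 → extends → [-40, -32, -17, -14]
-7 → extends → [-40, -32, -17, -14, -7]
-33 → replaces -32 → [-40, -33, -17, -14, -7]
-24 → replaces -17 → [-40, -33, -24, -14, -7]
Five tails, so the longest strictly decreasing subsequence of the original has length 5.

5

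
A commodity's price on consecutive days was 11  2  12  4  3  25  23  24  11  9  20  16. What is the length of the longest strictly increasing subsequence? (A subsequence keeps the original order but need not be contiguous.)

Let dp[i] be the length of the longest such subsequence ending at index i:
i:      1  2  3  4  5  6  7  8  9 10 11 12
a[i]:  11  2 12  4  3 25 23 24 11  9 20 16
dp:     1  1  2  2  2  3  3  4  3  3  4  4
Maximum dp value is 4.

4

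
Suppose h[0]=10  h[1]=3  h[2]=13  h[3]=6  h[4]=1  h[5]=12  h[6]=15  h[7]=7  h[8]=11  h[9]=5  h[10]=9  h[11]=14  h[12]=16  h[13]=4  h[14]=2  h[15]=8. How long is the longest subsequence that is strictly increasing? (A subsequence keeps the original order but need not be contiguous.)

Let dp[i] be the length of the longest such subsequence ending at index i:
i:      0  1  2  3  4  5  6  7  8  9 10 11 12 13 14 15
h[i]:  10  3 13  6  1 12 15  7 11  5  9 14 16  4  2  8
dp:     1  1  2  2  1  3  4  3  4  2  4  5  6  2  2  4
Maximum dp value is 6.

6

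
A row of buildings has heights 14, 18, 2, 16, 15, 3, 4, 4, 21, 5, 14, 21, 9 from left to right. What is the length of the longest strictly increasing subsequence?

6

Track the smallest tail for each achievable length (strict):
14 → extends → [14]
18 → extends → [14, 18]
2 → replaces 14 → [2, 18]
16 → replaces 18 → [2, 16]
15 → replaces 16 → [2, 15]
3 → replaces 15 → [2, 3]
4 → extends → [2, 3, 4]
4 → already a tail → [2, 3, 4]
21 → extends → [2, 3, 4, 21]
5 → replaces 21 → [2, 3, 4, 5]
14 → extends → [2, 3, 4, 5, 14]
21 → extends → [2, 3, 4, 5, 14, 21]
9 → replaces 14 → [2, 3, 4, 5, 9, 21]
Six tails, so the longest strictly increasing subsequence has length 6 (e.g. 2, 3, 4, 5, 14, 21).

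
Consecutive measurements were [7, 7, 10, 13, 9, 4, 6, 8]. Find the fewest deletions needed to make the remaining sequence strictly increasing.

Fewest deletions = n − (longest strictly increasing subsequence).
i:      1  2  3  4  5  6  7  8
a[i]:   7  7 10 13  9  4  6  8
dp:     1  1  2  3  2  1  2  3
max dp = 3, so deletions = 8 − 3 = 5.

5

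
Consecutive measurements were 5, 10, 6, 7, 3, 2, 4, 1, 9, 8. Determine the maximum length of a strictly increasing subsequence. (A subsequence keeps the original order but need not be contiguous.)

4

Track the smallest tail for each achievable length (strict):
5 → extends → [5]
10 → extends → [5, 10]
6 → replaces 10 → [5, 6]
7 → extends → [5, 6, 7]
3 → replaces 5 → [3, 6, 7]
2 → replaces 3 → [2, 6, 7]
4 → replaces 6 → [2, 4, 7]
1 → replaces 2 → [1, 4, 7]
9 → extends → [1, 4, 7, 9]
8 → replaces 9 → [1, 4, 7, 8]
Four tails, so the longest strictly increasing subsequence has length 4 (e.g. 5, 6, 7, 9).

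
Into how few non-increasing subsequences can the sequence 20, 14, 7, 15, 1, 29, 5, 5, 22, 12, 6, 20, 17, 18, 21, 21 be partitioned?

6

The minimum number of non-increasing subsequences covering a sequence equals the length of its longest strictly increasing subsequence.
LIS length is 6 (e.g. 1, 5, 12, 17, 18, 21), so 6 piles are needed.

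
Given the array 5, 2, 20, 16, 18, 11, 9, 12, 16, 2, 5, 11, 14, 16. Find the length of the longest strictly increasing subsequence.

5

Let dp[i] be the length of the longest such subsequence ending at index i:
i:      1  2  3  4  5  6  7  8  9 10 11 12 13 14
a[i]:   5  2 20 16 18 11  9 12 16  2  5 11 14 16
dp:     1  1  2  2  3  2  2  3  4  1  2  3  4  5
Maximum dp value is 5.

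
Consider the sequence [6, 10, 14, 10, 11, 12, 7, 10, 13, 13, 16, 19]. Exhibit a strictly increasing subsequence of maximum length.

6, 10, 11, 12, 13, 16, 19

Patience tails give the LIS length; then backtrack through the dp parents:
6 → extends → [6]
10 → extends → [6, 10]
14 → extends → [6, 10, 14]
10 → already a tail → [6, 10, 14]
11 → replaces 14 → [6, 10, 11]
12 → extends → [6, 10, 11, 12]
7 → replaces 10 → [6, 7, 11, 12]
10 → replaces 11 → [6, 7, 10, 12]
13 → extends → [6, 7, 10, 12, 13]
13 → already a tail → [6, 7, 10, 12, 13]
16 → extends → [6, 7, 10, 12, 13, 16]
19 → extends → [6, 7, 10, 12, 13, 16, 19]
Length 7; one witness is 6, 10, 11, 12, 13, 16, 19.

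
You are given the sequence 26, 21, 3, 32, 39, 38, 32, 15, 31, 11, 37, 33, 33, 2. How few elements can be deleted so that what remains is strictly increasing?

10

Fewest deletions = n − (longest strictly increasing subsequence).
Patience tails:
26 → extends → [26]
21 → replaces 26 → [21]
3 → replaces 21 → [3]
32 → extends → [3, 32]
39 → extends → [3, 32, 39]
38 → replaces 39 → [3, 32, 38]
32 → already a tail → [3, 32, 38]
15 → replaces 32 → [3, 15, 38]
31 → replaces 38 → [3, 15, 31]
11 → replaces 15 → [3, 11, 31]
37 → extends → [3, 11, 31, 37]
33 → replaces 37 → [3, 11, 31, 33]
33 → already a tail → [3, 11, 31, 33]
2 → replaces 3 → [2, 11, 31, 33]
Longest strictly increasing subsequence has length 4, so deletions = 14 − 4 = 10.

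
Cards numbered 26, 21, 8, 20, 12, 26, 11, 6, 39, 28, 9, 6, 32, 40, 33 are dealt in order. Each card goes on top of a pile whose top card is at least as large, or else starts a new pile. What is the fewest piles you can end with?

6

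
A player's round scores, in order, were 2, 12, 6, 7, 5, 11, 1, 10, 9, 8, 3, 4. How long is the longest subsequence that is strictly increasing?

Let dp[i] be the length of the longest such subsequence ending at index i:
i:      1  2  3  4  5  6  7  8  9 10 11 12
a[i]:   2 12  6  7  5 11  1 10  9  8  3  4
dp:     1  2  2  3  2  4  1  4  4  4  2  3
Maximum dp value is 4.

4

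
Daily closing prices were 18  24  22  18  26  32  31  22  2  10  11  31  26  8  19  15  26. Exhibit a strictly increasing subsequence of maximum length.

2, 10, 11, 19, 26

Patience tails give the LIS length; then backtrack through the dp parents:
18 → extends → [18]
24 → extends → [18, 24]
22 → replaces 24 → [18, 22]
18 → already a tail → [18, 22]
26 → extends → [18, 22, 26]
32 → extends → [18, 22, 26, 32]
31 → replaces 32 → [18, 22, 26, 31]
22 → already a tail → [18, 22, 26, 31]
2 → replaces 18 → [2, 22, 26, 31]
10 → replaces 22 → [2, 10, 26, 31]
11 → replaces 26 → [2, 10, 11, 31]
31 → already a tail → [2, 10, 11, 31]
26 → replaces 31 → [2, 10, 11, 26]
8 → replaces 10 → [2, 8, 11, 26]
19 → replaces 26 → [2, 8, 11, 19]
15 → replaces 19 → [2, 8, 11, 15]
26 → extends → [2, 8, 11, 15, 26]
Length 5; one witness is 2, 10, 11, 19, 26.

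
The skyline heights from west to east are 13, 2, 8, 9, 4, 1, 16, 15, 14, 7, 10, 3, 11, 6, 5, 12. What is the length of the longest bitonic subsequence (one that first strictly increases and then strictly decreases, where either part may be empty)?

inc[i] = longest strictly increasing subsequence ending at i; dec[i] = longest strictly decreasing subsequence starting at i:
i:      1  2  3  4  5  6  7  8  9 10 11 12 13 14 15 16
a[i]:  13  2  8  9  4  1 16 15 14  7 10  3 11  6  5 12
inc:    1  1  2  3  2  1  4  4  4  3  4  2  5  3  3  6
dec:    5  2  4  4  2  1  6  5  4  3  3  1  3  2  1  1
Best peak at i=7 (value 16): inc=4, dec=6, length 4+6−1 = 9.

9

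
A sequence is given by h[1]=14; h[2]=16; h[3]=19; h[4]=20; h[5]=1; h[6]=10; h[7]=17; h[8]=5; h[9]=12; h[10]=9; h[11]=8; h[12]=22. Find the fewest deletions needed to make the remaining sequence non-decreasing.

7

Fewest deletions = n − (longest non-decreasing subsequence).
Patience tails:
14 → extends → [14]
16 → extends → [14, 16]
19 → extends → [14, 16, 19]
20 → extends → [14, 16, 19, 20]
1 → replaces 14 → [1, 16, 19, 20]
10 → replaces 16 → [1, 10, 19, 20]
17 → replaces 19 → [1, 10, 17, 20]
5 → replaces 10 → [1, 5, 17, 20]
12 → replaces 17 → [1, 5, 12, 20]
9 → replaces 12 → [1, 5, 9, 20]
8 → replaces 9 → [1, 5, 8, 20]
22 → extends → [1, 5, 8, 20, 22]
Longest non-decreasing subsequence has length 5, so deletions = 12 − 5 = 7.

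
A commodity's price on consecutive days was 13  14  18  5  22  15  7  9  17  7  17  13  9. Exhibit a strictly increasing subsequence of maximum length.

Patience tails give the LIS length; then backtrack through the dp parents:
13 → extends → [13]
14 → extends → [13, 14]
18 → extends → [13, 14, 18]
5 → replaces 13 → [5, 14, 18]
22 → extends → [5, 14, 18, 22]
15 → replaces 18 → [5, 14, 15, 22]
7 → replaces 14 → [5, 7, 15, 22]
9 → replaces 15 → [5, 7, 9, 22]
17 → replaces 22 → [5, 7, 9, 17]
7 → already a tail → [5, 7, 9, 17]
17 → already a tail → [5, 7, 9, 17]
13 → replaces 17 → [5, 7, 9, 13]
9 → already a tail → [5, 7, 9, 13]
Length 4; one witness is 13, 14, 18, 22.

13, 14, 18, 22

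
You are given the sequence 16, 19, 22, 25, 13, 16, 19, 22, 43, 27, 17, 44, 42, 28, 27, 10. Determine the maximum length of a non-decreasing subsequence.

Let dp[i] be the length of the longest such subsequence ending at index i:
i:      1  2  3  4  5  6  7  8  9 10 11 12 13 14 15 16
a[i]:  16 19 22 25 13 16 19 22 43 27 17 44 42 28 27 10
dp:     1  2  3  4  1  2  3  4  5  5  3  6  6  6  6  1
Maximum dp value is 6.

6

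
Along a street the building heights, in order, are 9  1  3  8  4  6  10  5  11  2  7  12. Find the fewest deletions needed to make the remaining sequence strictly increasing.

Fewest deletions = n − (longest strictly increasing subsequence).
i:      1  2  3  4  5  6  7  8  9 10 11 12
a[i]:   9  1  3  8  4  6 10  5 11  2  7 12
dp:     1  1  2  3  3  4  5  4  6  2  5  7
max dp = 7, so deletions = 12 − 7 = 5.

5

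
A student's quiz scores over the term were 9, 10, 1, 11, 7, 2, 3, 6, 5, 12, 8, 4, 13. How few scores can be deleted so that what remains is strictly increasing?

Fewest deletions = n − (longest strictly increasing subsequence).
i:      1  2  3  4  5  6  7  8  9 10 11 12 13
a[i]:   9 10  1 11  7  2  3  6  5 12  8  4 13
dp:     1  2  1  3  2  2  3  4  4  5  5  4  6
max dp = 6, so deletions = 13 − 6 = 7.

7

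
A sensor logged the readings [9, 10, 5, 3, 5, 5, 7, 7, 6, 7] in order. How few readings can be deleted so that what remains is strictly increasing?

Fewest deletions = n − (longest strictly increasing subsequence).
Patience tails:
9 → extends → [9]
10 → extends → [9, 10]
5 → replaces 9 → [5, 10]
3 → replaces 5 → [3, 10]
5 → replaces 10 → [3, 5]
5 → already a tail → [3, 5]
7 → extends → [3, 5, 7]
7 → already a tail → [3, 5, 7]
6 → replaces 7 → [3, 5, 6]
7 → extends → [3, 5, 6, 7]
Longest strictly increasing subsequence has length 4, so deletions = 10 − 4 = 6.

6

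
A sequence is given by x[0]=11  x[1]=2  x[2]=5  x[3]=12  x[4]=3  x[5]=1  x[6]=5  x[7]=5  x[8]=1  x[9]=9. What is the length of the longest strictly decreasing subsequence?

4

Let dp[i] be the longest strictly decreasing subsequence ending at i:
i:      0  1  2  3  4  5  6  7  8  9
x[i]:  11  2  5 12  3  1  5  5  1  9
dp:     1  2  2  1  3  4  2  2  4  2
Maximum is 4.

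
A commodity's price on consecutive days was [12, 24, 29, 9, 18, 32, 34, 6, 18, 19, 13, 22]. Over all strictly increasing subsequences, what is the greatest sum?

Let S[i] be the best sum of a strictly increasing subsequence ending at i:
i:       1   2   3   4   5   6   7   8   9  10  11  12
a[i]:   12  24  29   9  18  32  34   6  18  19  13  22
S:      12  36  65   9  30  97 131   6  30  49  25  71
Maximum is 131 (e.g. 12 + 24 + 29 + 32 + 34).

131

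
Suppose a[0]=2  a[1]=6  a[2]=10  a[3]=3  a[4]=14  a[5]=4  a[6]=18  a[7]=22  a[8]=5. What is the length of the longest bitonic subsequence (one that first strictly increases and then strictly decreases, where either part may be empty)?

7

inc[i] = longest strictly increasing subsequence ending at i; dec[i] = longest strictly decreasing subsequence starting at i:
i:      0  1  2  3  4  5  6  7  8
a[i]:   2  6 10  3 14  4 18 22  5
inc:    1  2  3  2  4  3  5  6  4
dec:    1  2  2  1  2  1  2  2  1
Best peak at i=7 (value 22): inc=6, dec=2, length 6+2−1 = 7.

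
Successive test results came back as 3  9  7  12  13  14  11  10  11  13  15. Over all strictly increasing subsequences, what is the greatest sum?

Let S[i] be the best sum of a strictly increasing subsequence ending at i:
i:      1  2  3  4  5  6  7  8  9 10 11
a[i]:   3  9  7 12 13 14 11 10 11 13 15
S:      3 12 10 24 37 51 23 22 33 46 66
Maximum is 66 (e.g. 3 + 9 + 12 + 13 + 14 + 15).

66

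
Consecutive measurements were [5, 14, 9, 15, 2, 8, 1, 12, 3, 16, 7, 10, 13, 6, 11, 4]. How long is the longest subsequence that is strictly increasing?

5

Track the smallest tail for each achievable length (strict):
5 → extends → [5]
14 → extends → [5, 14]
9 → replaces 14 → [5, 9]
15 → extends → [5, 9, 15]
2 → replaces 5 → [2, 9, 15]
8 → replaces 9 → [2, 8, 15]
1 → replaces 2 → [1, 8, 15]
12 → replaces 15 → [1, 8, 12]
3 → replaces 8 → [1, 3, 12]
16 → extends → [1, 3, 12, 16]
7 → replaces 12 → [1, 3, 7, 16]
10 → replaces 16 → [1, 3, 7, 10]
13 → extends → [1, 3, 7, 10, 13]
6 → replaces 7 → [1, 3, 6, 10, 13]
11 → replaces 13 → [1, 3, 6, 10, 11]
4 → replaces 6 → [1, 3, 4, 10, 11]
Five tails, so the longest strictly increasing subsequence has length 5 (e.g. 2, 3, 7, 10, 13).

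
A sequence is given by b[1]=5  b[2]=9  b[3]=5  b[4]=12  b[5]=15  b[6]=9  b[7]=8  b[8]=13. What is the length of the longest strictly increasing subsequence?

4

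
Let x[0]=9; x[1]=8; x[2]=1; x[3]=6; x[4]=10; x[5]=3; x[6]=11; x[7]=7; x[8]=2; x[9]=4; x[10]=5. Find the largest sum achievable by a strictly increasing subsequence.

Let S[i] be the best sum of a strictly increasing subsequence ending at i:
i:      0  1  2  3  4  5  6  7  8  9 10
x[i]:   9  8  1  6 10  3 11  7  2  4  5
S:      9  8  1  7 19  4 30 14  3  8 13
Maximum is 30 (e.g. 9 + 10 + 11).

30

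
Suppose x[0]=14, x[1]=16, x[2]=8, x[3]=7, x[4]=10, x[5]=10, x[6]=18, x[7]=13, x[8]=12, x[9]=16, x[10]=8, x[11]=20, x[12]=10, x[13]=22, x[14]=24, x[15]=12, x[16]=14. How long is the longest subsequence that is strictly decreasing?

Let dp[i] be the longest strictly decreasing subsequence ending at i:
i:      0  1  2  3  4  5  6  7  8  9 10 11 12 13 14 15 16
x[i]:  14 16  8  7 10 10 18 13 12 16  8 20 10 22 24 12 14
dp:     1  1  2  3  2  2  1  2  3  2  4  1  4  1  1  3  3
Maximum is 4.

4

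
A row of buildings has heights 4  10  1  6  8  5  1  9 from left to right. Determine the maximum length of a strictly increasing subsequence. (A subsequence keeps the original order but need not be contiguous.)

Track the smallest tail for each achievable length (strict):
4 → extends → [4]
10 → extends → [4, 10]
1 → replaces 4 → [1, 10]
6 → replaces 10 → [1, 6]
8 → extends → [1, 6, 8]
5 → replaces 6 → [1, 5, 8]
1 → already a tail → [1, 5, 8]
9 → extends → [1, 5, 8, 9]
Four tails, so the longest strictly increasing subsequence has length 4 (e.g. 4, 6, 8, 9).

4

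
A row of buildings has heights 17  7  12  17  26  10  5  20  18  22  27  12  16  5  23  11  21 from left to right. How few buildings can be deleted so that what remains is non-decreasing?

Fewest deletions = n − (longest non-decreasing subsequence).
i:      1  2  3  4  5  6  7  8  9 10 11 12 13 14 15 16 17
a[i]:  17  7 12 17 26 10  5 20 18 22 27 12 16  5 23 11 21
dp:     1  1  2  3  4  2  1  4  4  5  6  3  4  2  6  3  5
max dp = 6, so deletions = 17 − 6 = 11.

11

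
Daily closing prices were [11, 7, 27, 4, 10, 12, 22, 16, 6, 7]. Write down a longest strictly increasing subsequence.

Patience tails give the LIS length; then backtrack through the dp parents:
11 → extends → [11]
7 → replaces 11 → [7]
27 → extends → [7, 27]
4 → replaces 7 → [4, 27]
10 → replaces 27 → [4, 10]
12 → extends → [4, 10, 12]
22 → extends → [4, 10, 12, 22]
16 → replaces 22 → [4, 10, 12, 16]
6 → replaces 10 → [4, 6, 12, 16]
7 → replaces 12 → [4, 6, 7, 16]
Length 4; one witness is 7, 10, 12, 22.

7, 10, 12, 22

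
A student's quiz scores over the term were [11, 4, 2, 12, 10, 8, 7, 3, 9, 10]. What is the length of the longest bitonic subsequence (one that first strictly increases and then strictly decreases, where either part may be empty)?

6

inc[i] = longest strictly increasing subsequence ending at i; dec[i] = longest strictly decreasing subsequence starting at i:
i:      1  2  3  4  5  6  7  8  9 10
a[i]:  11  4  2 12 10  8  7  3  9 10
inc:    1  1  1  2  2  2  2  2  3  4
dec:    5  2  1  5  4  3  2  1  1  1
Best peak at i=4 (value 12): inc=2, dec=5, length 2+5−1 = 6.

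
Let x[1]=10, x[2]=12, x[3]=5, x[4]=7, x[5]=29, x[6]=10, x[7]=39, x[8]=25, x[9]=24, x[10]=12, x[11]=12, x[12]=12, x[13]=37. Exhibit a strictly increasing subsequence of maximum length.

5, 7, 10, 25, 37

Patience tails give the LIS length; then backtrack through the dp parents:
10 → extends → [10]
12 → extends → [10, 12]
5 → replaces 10 → [5, 12]
7 → replaces 12 → [5, 7]
29 → extends → [5, 7, 29]
10 → replaces 29 → [5, 7, 10]
39 → extends → [5, 7, 10, 39]
25 → replaces 39 → [5, 7, 10, 25]
24 → replaces 25 → [5, 7, 10, 24]
12 → replaces 24 → [5, 7, 10, 12]
12 → already a tail → [5, 7, 10, 12]
12 → already a tail → [5, 7, 10, 12]
37 → extends → [5, 7, 10, 12, 37]
Length 5; one witness is 5, 7, 10, 25, 37.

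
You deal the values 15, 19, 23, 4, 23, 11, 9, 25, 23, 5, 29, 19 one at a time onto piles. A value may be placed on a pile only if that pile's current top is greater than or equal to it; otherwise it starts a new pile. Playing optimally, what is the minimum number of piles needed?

5

Place each on the leftmost legal pile:
15 → new pile 1 (tops now [15])
19 → new pile 2 (tops now [15, 19])
23 → new pile 3 (tops now [15, 19, 23])
4 → pile 1 (tops now [4, 19, 23])
23 → pile 3 (tops now [4, 19, 23])
11 → pile 2 (tops now [4, 11, 23])
9 → pile 2 (tops now [4, 9, 23])
25 → new pile 4 (tops now [4, 9, 23, 25])
23 → pile 3 (tops now [4, 9, 23, 25])
5 → pile 2 (tops now [4, 5, 23, 25])
29 → new pile 5 (tops now [4, 5, 23, 25, 29])
19 → pile 3 (tops now [4, 5, 19, 25, 29])
Five piles.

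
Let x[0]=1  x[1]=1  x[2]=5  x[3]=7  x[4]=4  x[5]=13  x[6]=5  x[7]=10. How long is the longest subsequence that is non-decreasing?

5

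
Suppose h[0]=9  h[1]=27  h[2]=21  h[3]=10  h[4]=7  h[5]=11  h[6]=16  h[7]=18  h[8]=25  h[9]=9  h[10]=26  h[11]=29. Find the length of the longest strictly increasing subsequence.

8

Let dp[i] be the length of the longest such subsequence ending at index i:
i:      0  1  2  3  4  5  6  7  8  9 10 11
h[i]:   9 27 21 10  7 11 16 18 25  9 26 29
dp:     1  2  2  2  1  3  4  5  6  2  7  8
Maximum dp value is 8.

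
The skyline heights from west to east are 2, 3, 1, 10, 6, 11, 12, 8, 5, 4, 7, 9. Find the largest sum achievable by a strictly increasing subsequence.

38

Let S[i] be the best sum of a strictly increasing subsequence ending at i:
i:      1  2  3  4  5  6  7  8  9 10 11 12
a[i]:   2  3  1 10  6 11 12  8  5  4  7  9
S:      2  5  1 15 11 26 38 19 10  9 18 28
Maximum is 38 (e.g. 2 + 3 + 10 + 11 + 12).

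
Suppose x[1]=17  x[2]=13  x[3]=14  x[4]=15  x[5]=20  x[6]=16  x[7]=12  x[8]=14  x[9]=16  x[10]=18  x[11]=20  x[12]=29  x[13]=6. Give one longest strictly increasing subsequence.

Patience tails give the LIS length; then backtrack through the dp parents:
17 → extends → [17]
13 → replaces 17 → [13]
14 → extends → [13, 14]
15 → extends → [13, 14, 15]
20 → extends → [13, 14, 15, 20]
16 → replaces 20 → [13, 14, 15, 16]
12 → replaces 13 → [12, 14, 15, 16]
14 → already a tail → [12, 14, 15, 16]
16 → already a tail → [12, 14, 15, 16]
18 → extends → [12, 14, 15, 16, 18]
20 → extends → [12, 14, 15, 16, 18, 20]
29 → extends → [12, 14, 15, 16, 18, 20, 29]
6 → replaces 12 → [6, 14, 15, 16, 18, 20, 29]
Length 7; one witness is 13, 14, 15, 16, 18, 20, 29.

13, 14, 15, 16, 18, 20, 29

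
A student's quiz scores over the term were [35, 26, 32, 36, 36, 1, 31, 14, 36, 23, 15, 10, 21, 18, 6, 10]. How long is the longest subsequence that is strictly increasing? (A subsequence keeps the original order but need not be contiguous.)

4

Track the smallest tail for each achievable length (strict):
35 → extends → [35]
26 → replaces 35 → [26]
32 → extends → [26, 32]
36 → extends → [26, 32, 36]
36 → already a tail → [26, 32, 36]
1 → replaces 26 → [1, 32, 36]
31 → replaces 32 → [1, 31, 36]
14 → replaces 31 → [1, 14, 36]
36 → already a tail → [1, 14, 36]
23 → replaces 36 → [1, 14, 23]
15 → replaces 23 → [1, 14, 15]
10 → replaces 14 → [1, 10, 15]
21 → extends → [1, 10, 15, 21]
18 → replaces 21 → [1, 10, 15, 18]
6 → replaces 10 → [1, 6, 15, 18]
10 → replaces 15 → [1, 6, 10, 18]
Four tails, so the longest strictly increasing subsequence has length 4 (e.g. 1, 14, 15, 21).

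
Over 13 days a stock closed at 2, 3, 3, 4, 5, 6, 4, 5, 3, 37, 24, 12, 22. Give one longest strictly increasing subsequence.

Patience tails give the LIS length; then backtrack through the dp parents:
2 → extends → [2]
3 → extends → [2, 3]
3 → already a tail → [2, 3]
4 → extends → [2, 3, 4]
5 → extends → [2, 3, 4, 5]
6 → extends → [2, 3, 4, 5, 6]
4 → already a tail → [2, 3, 4, 5, 6]
5 → already a tail → [2, 3, 4, 5, 6]
3 → already a tail → [2, 3, 4, 5, 6]
37 → extends → [2, 3, 4, 5, 6, 37]
24 → replaces 37 → [2, 3, 4, 5, 6, 24]
12 → replaces 24 → [2, 3, 4, 5, 6, 12]
22 → extends → [2, 3, 4, 5, 6, 12, 22]
Length 7; one witness is 2, 3, 4, 5, 6, 12, 22.

2, 3, 4, 5, 6, 12, 22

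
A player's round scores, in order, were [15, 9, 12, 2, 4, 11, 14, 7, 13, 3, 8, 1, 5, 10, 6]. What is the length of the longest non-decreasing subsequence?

5

Track the smallest tail for each achievable length (allowing ties):
15 → extends → [15]
9 → replaces 15 → [9]
12 → extends → [9, 12]
2 → replaces 9 → [2, 12]
4 → replaces 12 → [2, 4]
11 → extends → [2, 4, 11]
14 → extends → [2, 4, 11, 14]
7 → replaces 11 → [2, 4, 7, 14]
13 → replaces 14 → [2, 4, 7, 13]
3 → replaces 4 → [2, 3, 7, 13]
8 → replaces 13 → [2, 3, 7, 8]
1 → replaces 2 → [1, 3, 7, 8]
5 → replaces 7 → [1, 3, 5, 8]
10 → extends → [1, 3, 5, 8, 10]
6 → replaces 8 → [1, 3, 5, 6, 10]
Five tails, so the longest non-decreasing subsequence has length 5 (e.g. 2, 4, 7, 8, 10).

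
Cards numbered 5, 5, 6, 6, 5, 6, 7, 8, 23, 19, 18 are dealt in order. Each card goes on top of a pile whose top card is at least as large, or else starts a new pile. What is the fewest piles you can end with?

Place each on the leftmost legal pile:
5 → new pile 1 (tops now [5])
5 → pile 1 (tops now [5])
6 → new pile 2 (tops now [5, 6])
6 → pile 2 (tops now [5, 6])
5 → pile 1 (tops now [5, 6])
6 → pile 2 (tops now [5, 6])
7 → new pile 3 (tops now [5, 6, 7])
8 → new pile 4 (tops now [5, 6, 7, 8])
23 → new pile 5 (tops now [5, 6, 7, 8, 23])
19 → pile 5 (tops now [5, 6, 7, 8, 19])
18 → pile 5 (tops now [5, 6, 7, 8, 18])
Five piles.

5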